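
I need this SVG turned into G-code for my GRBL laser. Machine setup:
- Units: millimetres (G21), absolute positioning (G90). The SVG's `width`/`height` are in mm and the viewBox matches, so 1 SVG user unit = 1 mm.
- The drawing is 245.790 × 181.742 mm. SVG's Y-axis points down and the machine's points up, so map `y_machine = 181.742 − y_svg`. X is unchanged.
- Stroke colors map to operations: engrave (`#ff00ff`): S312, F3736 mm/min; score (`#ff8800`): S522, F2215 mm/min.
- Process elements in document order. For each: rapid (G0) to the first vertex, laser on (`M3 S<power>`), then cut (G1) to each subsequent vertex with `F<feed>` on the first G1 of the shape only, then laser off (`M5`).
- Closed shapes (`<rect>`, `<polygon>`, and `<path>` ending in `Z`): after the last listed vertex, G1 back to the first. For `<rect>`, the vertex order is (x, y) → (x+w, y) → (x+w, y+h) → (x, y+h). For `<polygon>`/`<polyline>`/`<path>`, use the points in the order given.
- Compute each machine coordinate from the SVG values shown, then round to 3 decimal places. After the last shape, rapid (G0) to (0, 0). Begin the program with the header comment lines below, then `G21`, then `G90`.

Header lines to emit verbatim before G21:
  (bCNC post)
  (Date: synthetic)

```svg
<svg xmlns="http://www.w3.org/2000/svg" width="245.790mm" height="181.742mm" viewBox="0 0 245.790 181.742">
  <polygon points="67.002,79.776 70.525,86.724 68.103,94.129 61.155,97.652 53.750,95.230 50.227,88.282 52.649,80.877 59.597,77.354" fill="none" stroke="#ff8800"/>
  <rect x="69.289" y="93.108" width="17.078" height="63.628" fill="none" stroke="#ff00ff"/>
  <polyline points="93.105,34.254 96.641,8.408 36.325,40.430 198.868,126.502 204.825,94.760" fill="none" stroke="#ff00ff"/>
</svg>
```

(bCNC post)
(Date: synthetic)
G21
G90
G0 X67.002 Y101.966
M3 S522
G1 X70.525 Y95.018 F2215
G1 X68.103 Y87.613
G1 X61.155 Y84.090
G1 X53.750 Y86.512
G1 X50.227 Y93.460
G1 X52.649 Y100.865
G1 X59.597 Y104.388
G1 X67.002 Y101.966
M5
G0 X69.289 Y88.634
M3 S312
G1 X86.367 Y88.634 F3736
G1 X86.367 Y25.006
G1 X69.289 Y25.006
G1 X69.289 Y88.634
M5
G0 X93.105 Y147.488
M3 S312
G1 X96.641 Y173.334 F3736
G1 X36.325 Y141.312
G1 X198.868 Y55.240
G1 X204.825 Y86.982
M5
G0 X0.000 Y0.000

1 u = 1 mm; y_m = 181.742 − y.

[1] `<polygon>` regular polygon, #ff8800→score S522 F2215: (67.002,101.966) → (70.525,95.018) → (68.103,87.613) → (61.155,84.090) → (53.750,86.512) → (50.227,93.460) → (52.649,100.865) → (59.597,104.388) → (67.002,101.966) (closed)

[2] `<rect>` rectangle, #ff00ff→engrave S312 F3736: (69.289,88.634) → (86.367,88.634) → (86.367,25.006) → (69.289,25.006) → (69.289,88.634) (closed)

[3] `<polyline>` open polyline, #ff00ff→engrave S312 F3736: (93.105,147.488) → (96.641,173.334) → (36.325,141.312) → (198.868,55.240) → (204.825,86.982)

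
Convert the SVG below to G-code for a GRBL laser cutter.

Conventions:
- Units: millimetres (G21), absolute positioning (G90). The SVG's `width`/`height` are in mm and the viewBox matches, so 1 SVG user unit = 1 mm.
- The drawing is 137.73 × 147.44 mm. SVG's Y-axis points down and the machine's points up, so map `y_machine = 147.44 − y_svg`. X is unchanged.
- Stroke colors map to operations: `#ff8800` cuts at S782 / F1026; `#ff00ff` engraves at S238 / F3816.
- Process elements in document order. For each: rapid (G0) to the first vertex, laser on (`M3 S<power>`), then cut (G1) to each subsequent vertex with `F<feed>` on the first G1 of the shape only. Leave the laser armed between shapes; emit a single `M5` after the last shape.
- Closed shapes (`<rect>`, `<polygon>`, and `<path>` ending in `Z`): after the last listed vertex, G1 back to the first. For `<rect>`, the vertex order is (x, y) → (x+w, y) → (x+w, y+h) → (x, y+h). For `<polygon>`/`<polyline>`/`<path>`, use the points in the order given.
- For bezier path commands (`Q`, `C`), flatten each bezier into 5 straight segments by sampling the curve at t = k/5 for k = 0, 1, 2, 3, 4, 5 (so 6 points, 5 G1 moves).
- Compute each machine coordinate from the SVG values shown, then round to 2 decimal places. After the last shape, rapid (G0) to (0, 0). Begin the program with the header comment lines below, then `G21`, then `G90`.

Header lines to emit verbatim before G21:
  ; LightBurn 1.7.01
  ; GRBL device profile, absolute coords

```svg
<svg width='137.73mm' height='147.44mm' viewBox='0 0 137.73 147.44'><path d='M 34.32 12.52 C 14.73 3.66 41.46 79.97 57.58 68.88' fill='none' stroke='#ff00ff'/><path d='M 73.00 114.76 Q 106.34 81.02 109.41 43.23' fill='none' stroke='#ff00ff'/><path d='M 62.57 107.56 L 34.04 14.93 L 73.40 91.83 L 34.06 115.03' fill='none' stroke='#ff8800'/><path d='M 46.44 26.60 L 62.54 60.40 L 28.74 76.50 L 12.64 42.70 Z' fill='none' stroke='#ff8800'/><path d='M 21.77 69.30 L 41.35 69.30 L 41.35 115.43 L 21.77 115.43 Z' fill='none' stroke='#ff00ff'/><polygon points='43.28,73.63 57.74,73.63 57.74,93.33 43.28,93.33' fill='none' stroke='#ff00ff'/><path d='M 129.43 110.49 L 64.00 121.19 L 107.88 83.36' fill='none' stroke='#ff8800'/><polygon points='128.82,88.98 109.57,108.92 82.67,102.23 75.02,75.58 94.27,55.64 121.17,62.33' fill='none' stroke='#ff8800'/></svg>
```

; LightBurn 1.7.01
; GRBL device profile, absolute coords
G21
G90
G0 X34.32 Y134.92
M3 S238
G1 X27.67 Y131.40 F3816
G1 X29.40 Y115.71
G1 X36.79 Y96.16
G1 X47.09 Y81.01
G1 X57.58 Y78.56
G0 X73.00 Y32.68
M3 S238
G1 X85.13 Y46.34 F3816
G1 X94.83 Y60.32
G1 X102.11 Y74.63
G1 X106.97 Y89.26
G1 X109.41 Y104.21
G0 X62.57 Y39.88
M3 S782
G1 X34.04 Y132.51 F1026
G1 X73.40 Y55.61
G1 X34.06 Y32.41
G0 X46.44 Y120.84
M3 S782
G1 X62.54 Y87.04 F1026
G1 X28.74 Y70.94
G1 X12.64 Y104.74
G1 X46.44 Y120.84
G0 X21.77 Y78.14
M3 S238
G1 X41.35 Y78.14 F3816
G1 X41.35 Y32.01
G1 X21.77 Y32.01
G1 X21.77 Y78.14
G0 X43.28 Y73.81
M3 S238
G1 X57.74 Y73.81 F3816
G1 X57.74 Y54.11
G1 X43.28 Y54.11
G1 X43.28 Y73.81
G0 X129.43 Y36.95
M3 S782
G1 X64.00 Y26.25 F1026
G1 X107.88 Y64.08
G0 X128.82 Y58.46
M3 S782
G1 X109.57 Y38.52 F1026
G1 X82.67 Y45.21
G1 X75.02 Y71.86
G1 X94.27 Y91.80
G1 X121.17 Y85.11
G1 X128.82 Y58.46
M5
G0 X0.00 Y0.00

1 u = 1 mm; y_m = 147.44 − y.

[1] `<path>` cubic bezier, #ff00ff→engrave S238 F3816: (34.32,134.92) → (27.67,131.40) → (29.40,115.71) → (36.79,96.16) → (47.09,81.01) → (57.58,78.56)

[2] `<path>` quadratic bezier, #ff00ff→engrave S238 F3816: (73.00,32.68) → (85.13,46.34) → (94.83,60.32) → (102.11,74.63) → (106.97,89.26) → (109.41,104.21)

[3] `<path>` open polyline, #ff8800→cut S782 F1026: (62.57,39.88) → (34.04,132.51) → (73.40,55.61) → (34.06,32.41)

[4] `<path>` regular polygon, #ff8800→cut S782 F1026: (46.44,120.84) → (62.54,87.04) → (28.74,70.94) → (12.64,104.74) → (46.44,120.84) (closed)

[5] `<path>` rectangle, #ff00ff→engrave S238 F3816: (21.77,78.14) → (41.35,78.14) → (41.35,32.01) → (21.77,32.01) → (21.77,78.14) (closed)

[6] `<polygon>` rectangle, #ff00ff→engrave S238 F3816: (43.28,73.81) → (57.74,73.81) → (57.74,54.11) → (43.28,54.11) → (43.28,73.81) (closed)

[7] `<path>` open polyline, #ff8800→cut S782 F1026: (129.43,36.95) → (64.00,26.25) → (107.88,64.08)

[8] `<polygon>` regular polygon, #ff8800→cut S782 F1026: (128.82,58.46) → (109.57,38.52) → (82.67,45.21) → (75.02,71.86) → (94.27,91.80) → (121.17,85.11) → (128.82,58.46) (closed)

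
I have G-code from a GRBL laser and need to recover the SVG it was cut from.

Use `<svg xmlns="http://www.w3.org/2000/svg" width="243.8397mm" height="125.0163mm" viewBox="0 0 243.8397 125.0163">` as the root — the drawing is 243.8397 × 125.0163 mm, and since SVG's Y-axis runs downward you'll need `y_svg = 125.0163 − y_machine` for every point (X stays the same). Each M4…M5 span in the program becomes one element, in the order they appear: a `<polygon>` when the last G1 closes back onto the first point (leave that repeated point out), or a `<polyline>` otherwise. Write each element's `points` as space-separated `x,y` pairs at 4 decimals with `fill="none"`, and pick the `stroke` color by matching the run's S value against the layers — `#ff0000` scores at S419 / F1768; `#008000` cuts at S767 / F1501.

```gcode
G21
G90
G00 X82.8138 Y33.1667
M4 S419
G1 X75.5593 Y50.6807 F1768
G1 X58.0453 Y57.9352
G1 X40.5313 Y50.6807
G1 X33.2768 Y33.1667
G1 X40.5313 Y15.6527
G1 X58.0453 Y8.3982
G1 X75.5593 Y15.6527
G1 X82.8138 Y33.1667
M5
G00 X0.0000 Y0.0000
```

Each laser-on run becomes one SVG element. Flip Y back into SVG space with y_svg = 125.0163 − y_machine. Every run uses S419, so all elements get stroke `#ff0000` (score).

Run 1: The run returns to its start, so emit a `<polygon>` with points (Y-flipped): 82.8138,91.8496 75.5593,74.3356 58.0453,67.0811 40.5313,74.3356 33.2768,91.8496 40.5313,109.3636 58.0453,116.6181 75.5593,109.3636.

<svg xmlns="http://www.w3.org/2000/svg" width="243.8397mm" height="125.0163mm" viewBox="0 0 243.8397 125.0163">
  <polygon points="82.8138,91.8496 75.5593,74.3356 58.0453,67.0811 40.5313,74.3356 33.2768,91.8496 40.5313,109.3636 58.0453,116.6181 75.5593,109.3636" fill="none" stroke="#ff0000"/>
</svg>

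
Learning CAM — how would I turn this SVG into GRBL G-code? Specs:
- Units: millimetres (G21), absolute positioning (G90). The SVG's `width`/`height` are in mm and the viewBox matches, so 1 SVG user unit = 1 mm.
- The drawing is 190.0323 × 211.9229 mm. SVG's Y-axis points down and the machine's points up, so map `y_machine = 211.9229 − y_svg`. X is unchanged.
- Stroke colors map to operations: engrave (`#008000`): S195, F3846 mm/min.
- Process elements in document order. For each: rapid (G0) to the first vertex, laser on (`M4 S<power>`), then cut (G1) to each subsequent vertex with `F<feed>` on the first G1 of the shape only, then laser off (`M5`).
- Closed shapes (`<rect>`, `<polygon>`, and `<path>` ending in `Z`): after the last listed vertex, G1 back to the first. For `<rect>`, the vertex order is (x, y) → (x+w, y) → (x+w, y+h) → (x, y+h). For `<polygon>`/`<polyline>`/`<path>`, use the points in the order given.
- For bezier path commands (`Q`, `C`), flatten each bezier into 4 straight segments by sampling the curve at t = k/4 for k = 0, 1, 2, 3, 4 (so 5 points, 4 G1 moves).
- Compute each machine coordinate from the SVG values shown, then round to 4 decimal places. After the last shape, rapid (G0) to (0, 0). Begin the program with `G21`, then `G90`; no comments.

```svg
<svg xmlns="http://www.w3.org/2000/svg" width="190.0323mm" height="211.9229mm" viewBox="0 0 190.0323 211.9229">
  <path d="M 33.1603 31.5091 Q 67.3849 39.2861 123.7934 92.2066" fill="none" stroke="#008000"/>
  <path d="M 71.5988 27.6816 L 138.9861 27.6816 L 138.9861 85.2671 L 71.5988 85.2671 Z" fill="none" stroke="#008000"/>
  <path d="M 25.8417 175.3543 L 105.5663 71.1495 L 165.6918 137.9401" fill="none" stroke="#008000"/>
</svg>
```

Since the viewBox matches the mm dimensions, user units are millimetres directly. The only transform is the Y-flip y_m = 211.9229 − y_svg.

Shape 1 is a quadratic bezier drawn with `<path>`. Its stroke #008000 means engrave at S195, F3846. After flipping Y the toolpath is (33.1603,180.4138) → (51.6591,173.7038) → (72.9309,161.3509) → (96.9756,143.3551) → (123.7934,119.7163).

Shape 2 is a rectangle drawn with `<path>`. Its stroke #008000 means engrave at S195, F3846. After flipping Y the toolpath is (71.5988,184.2413) → (138.9861,184.2413) → (138.9861,126.6558) → (71.5988,126.6558) → (71.5988,184.2413), returning to the start.

Shape 3 is a open polyline drawn with `<path>`. Its stroke #008000 means engrave at S195, F3846. After flipping Y the toolpath is (25.8417,36.5686) → (105.5663,140.7734) → (165.6918,73.9828).

G21
G90
G0 X33.1603 Y180.4138
M4 S195
G1 X51.6591 Y173.7038 F3846
G1 X72.9309 Y161.3509
G1 X96.9756 Y143.3551
G1 X123.7934 Y119.7163
M5
G0 X71.5988 Y184.2413
M4 S195
G1 X138.9861 Y184.2413 F3846
G1 X138.9861 Y126.6558
G1 X71.5988 Y126.6558
G1 X71.5988 Y184.2413
M5
G0 X25.8417 Y36.5686
M4 S195
G1 X105.5663 Y140.7734 F3846
G1 X165.6918 Y73.9828
M5
G0 X0.0000 Y0.0000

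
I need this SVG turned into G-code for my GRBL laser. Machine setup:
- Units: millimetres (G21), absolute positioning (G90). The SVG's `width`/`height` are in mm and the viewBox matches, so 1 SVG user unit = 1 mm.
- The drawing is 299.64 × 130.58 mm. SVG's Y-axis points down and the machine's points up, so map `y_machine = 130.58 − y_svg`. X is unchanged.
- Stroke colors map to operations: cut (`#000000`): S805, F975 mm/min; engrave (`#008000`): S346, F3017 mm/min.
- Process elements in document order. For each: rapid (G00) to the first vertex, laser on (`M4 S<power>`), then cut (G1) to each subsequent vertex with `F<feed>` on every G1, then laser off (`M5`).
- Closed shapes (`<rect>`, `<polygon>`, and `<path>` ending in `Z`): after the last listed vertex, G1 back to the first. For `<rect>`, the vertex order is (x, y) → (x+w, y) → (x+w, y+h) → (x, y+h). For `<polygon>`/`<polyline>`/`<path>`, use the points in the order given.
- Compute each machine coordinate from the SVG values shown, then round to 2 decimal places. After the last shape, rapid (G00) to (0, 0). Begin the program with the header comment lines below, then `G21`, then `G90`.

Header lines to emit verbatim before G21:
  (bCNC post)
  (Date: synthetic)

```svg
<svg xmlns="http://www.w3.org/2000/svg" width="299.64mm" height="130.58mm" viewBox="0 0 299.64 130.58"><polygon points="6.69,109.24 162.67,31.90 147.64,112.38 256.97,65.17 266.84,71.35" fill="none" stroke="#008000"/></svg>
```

(bCNC post)
(Date: synthetic)
G21
G90
G00 X6.69 Y21.34
M4 S346
G1 X162.67 Y98.68 F3017
G1 X147.64 Y18.20 F3017
G1 X256.97 Y65.41 F3017
G1 X266.84 Y59.23 F3017
G1 X6.69 Y21.34 F3017
M5
G00 X0.00 Y0.00

1 u = 1 mm; y_m = 130.58 − y.

[1] `<polygon>` closed polygon, #008000→engrave S346 F3017: (6.69,21.34) → (162.67,98.68) → (147.64,18.20) → (256.97,65.41) → (266.84,59.23) → (6.69,21.34) (closed)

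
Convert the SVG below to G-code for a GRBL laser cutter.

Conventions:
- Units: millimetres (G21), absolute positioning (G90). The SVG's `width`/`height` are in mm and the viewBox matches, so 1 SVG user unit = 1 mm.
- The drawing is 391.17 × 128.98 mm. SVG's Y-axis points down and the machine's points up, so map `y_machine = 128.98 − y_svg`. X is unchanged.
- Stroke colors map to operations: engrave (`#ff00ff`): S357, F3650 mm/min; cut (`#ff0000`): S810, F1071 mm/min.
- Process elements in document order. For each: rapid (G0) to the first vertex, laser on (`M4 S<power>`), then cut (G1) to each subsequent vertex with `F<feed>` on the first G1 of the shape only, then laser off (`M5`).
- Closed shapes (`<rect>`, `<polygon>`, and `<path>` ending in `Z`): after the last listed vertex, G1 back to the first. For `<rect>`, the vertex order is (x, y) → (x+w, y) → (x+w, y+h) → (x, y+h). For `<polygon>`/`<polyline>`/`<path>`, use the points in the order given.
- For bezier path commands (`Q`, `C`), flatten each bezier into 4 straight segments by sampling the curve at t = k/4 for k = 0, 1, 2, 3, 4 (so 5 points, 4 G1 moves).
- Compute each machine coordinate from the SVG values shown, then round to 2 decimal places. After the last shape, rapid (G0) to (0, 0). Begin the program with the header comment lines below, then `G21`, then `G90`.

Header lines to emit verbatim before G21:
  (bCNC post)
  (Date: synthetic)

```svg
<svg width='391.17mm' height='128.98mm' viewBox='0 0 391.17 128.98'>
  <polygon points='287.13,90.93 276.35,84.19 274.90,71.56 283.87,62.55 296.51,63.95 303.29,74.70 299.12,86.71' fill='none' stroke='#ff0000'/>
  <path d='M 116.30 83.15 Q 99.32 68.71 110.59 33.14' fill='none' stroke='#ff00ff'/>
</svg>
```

(bCNC post)
(Date: synthetic)
G21
G90
G0 X287.13 Y38.05
M4 S810
G1 X276.35 Y44.79 F1071
G1 X274.90 Y57.42
G1 X283.87 Y66.43
G1 X296.51 Y65.03
G1 X303.29 Y54.28
G1 X299.12 Y42.27
G1 X287.13 Y38.05
M5
G0 X116.30 Y45.83
M4 S357
G1 X109.58 Y54.37 F3650
G1 X106.38 Y65.55
G1 X106.72 Y79.38
G1 X110.59 Y95.84
M5
G0 X0.00 Y0.00

Since the viewBox matches the mm dimensions, user units are millimetres directly. The only transform is the Y-flip y_m = 128.98 − y_svg.

Shape 1 is a regular polygon drawn with `<polygon>`. Its stroke #ff0000 means cut at S810, F1071. After flipping Y the toolpath is (287.13,38.05) → (276.35,44.79) → (274.90,57.42) → (283.87,66.43) → (296.51,65.03) → (303.29,54.28) → (299.12,42.27) → (287.13,38.05), returning to the start.

Shape 2 is a quadratic bezier drawn with `<path>`. Its stroke #ff00ff means engrave at S357, F3650. After flipping Y the toolpath is (116.30,45.83) → (109.58,54.37) → (106.38,65.55) → (106.72,79.38) → (110.59,95.84).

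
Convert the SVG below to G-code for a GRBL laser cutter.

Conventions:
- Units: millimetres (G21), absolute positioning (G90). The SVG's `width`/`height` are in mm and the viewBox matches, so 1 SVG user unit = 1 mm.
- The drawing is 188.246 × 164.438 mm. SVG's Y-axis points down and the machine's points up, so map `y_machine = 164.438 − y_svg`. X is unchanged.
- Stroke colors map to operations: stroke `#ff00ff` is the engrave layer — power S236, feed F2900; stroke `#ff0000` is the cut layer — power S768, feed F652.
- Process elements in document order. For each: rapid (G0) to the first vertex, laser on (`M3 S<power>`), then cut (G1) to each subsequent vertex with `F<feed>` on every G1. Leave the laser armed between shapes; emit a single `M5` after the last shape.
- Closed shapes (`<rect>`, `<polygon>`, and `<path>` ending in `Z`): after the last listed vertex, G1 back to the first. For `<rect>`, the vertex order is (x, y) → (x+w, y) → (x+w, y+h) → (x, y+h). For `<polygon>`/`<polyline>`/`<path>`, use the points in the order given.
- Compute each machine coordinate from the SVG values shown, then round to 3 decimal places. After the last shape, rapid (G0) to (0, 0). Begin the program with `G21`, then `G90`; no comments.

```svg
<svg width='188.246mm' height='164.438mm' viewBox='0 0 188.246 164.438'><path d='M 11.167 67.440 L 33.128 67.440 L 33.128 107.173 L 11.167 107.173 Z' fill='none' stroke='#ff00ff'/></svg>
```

1 u = 1 mm; y_m = 164.438 − y.

[1] `<path>` rectangle, #ff00ff→engrave S236 F2900: (11.167,96.998) → (33.128,96.998) → (33.128,57.265) → (11.167,57.265) → (11.167,96.998) (closed)

G21
G90
G0 X11.167 Y96.998
M3 S236
G1 X33.128 Y96.998 F2900
G1 X33.128 Y57.265 F2900
G1 X11.167 Y57.265 F2900
G1 X11.167 Y96.998 F2900
M5
G0 X0.000 Y0.000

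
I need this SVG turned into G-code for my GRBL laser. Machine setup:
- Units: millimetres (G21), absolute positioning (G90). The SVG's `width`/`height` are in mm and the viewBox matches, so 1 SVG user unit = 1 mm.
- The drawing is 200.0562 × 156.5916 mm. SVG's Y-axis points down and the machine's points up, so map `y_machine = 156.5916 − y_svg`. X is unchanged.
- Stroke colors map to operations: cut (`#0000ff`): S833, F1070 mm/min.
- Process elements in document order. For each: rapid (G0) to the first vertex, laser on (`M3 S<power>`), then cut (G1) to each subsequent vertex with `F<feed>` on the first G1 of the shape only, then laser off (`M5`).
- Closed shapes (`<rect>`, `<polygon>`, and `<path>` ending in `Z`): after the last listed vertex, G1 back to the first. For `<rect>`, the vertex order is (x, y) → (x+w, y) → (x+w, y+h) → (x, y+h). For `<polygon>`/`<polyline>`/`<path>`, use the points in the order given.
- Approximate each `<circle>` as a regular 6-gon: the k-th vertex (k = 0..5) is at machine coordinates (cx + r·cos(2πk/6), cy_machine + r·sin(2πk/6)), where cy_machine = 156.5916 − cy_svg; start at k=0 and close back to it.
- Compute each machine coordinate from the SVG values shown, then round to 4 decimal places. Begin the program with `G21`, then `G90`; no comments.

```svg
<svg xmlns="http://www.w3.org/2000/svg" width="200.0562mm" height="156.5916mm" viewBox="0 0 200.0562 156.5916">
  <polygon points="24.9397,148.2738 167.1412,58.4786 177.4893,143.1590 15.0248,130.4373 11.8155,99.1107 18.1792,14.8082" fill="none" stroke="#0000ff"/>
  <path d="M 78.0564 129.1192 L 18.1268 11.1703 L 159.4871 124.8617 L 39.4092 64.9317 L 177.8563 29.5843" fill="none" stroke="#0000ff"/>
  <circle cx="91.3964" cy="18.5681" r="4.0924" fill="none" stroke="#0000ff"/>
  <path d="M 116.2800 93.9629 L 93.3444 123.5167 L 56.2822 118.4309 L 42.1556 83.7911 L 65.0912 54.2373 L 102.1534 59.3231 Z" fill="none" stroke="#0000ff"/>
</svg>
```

G21
G90
G0 X24.9397 Y8.3178
M3 S833
G1 X167.1412 Y98.1130 F1070
G1 X177.4893 Y13.4326
G1 X15.0248 Y26.1543
G1 X11.8155 Y57.4809
G1 X18.1792 Y141.7834
G1 X24.9397 Y8.3178
M5
G0 X78.0564 Y27.4724
M3 S833
G1 X18.1268 Y145.4213 F1070
G1 X159.4871 Y31.7299
G1 X39.4092 Y91.6599
G1 X177.8563 Y127.0073
M5
G0 X95.4888 Y138.0235
M3 S833
G1 X93.4426 Y141.5676 F1070
G1 X89.3502 Y141.5676
G1 X87.3040 Y138.0235
G1 X89.3502 Y134.4794
G1 X93.4426 Y134.4794
G1 X95.4888 Y138.0235
M5
G0 X116.2800 Y62.6287
M3 S833
G1 X93.3444 Y33.0749 F1070
G1 X56.2822 Y38.1607
G1 X42.1556 Y72.8005
G1 X65.0912 Y102.3543
G1 X102.1534 Y97.2685
G1 X116.2800 Y62.6287
M5

1 u = 1 mm; y_m = 156.5916 − y.

[1] `<polygon>` closed polygon, #0000ff→cut S833 F1070: (24.9397,8.3178) → (167.1412,98.1130) → (177.4893,13.4326) → (15.0248,26.1543) → (11.8155,57.4809) → (18.1792,141.7834) → (24.9397,8.3178) (closed)

[2] `<path>` open polyline, #0000ff→cut S833 F1070: (78.0564,27.4724) → (18.1268,145.4213) → (159.4871,31.7299) → (39.4092,91.6599) → (177.8563,127.0073)

[3] `<circle>` circle, #0000ff→cut S833 F1070: (95.4888,138.0235) → (93.4426,141.5676) → (89.3502,141.5676) → (87.3040,138.0235) → (89.3502,134.4794) → (93.4426,134.4794) → (95.4888,138.0235) (closed)

[4] `<path>` regular polygon, #0000ff→cut S833 F1070: (116.2800,62.6287) → (93.3444,33.0749) → (56.2822,38.1607) → (42.1556,72.8005) → (65.0912,102.3543) → (102.1534,97.2685) → (116.2800,62.6287) (closed)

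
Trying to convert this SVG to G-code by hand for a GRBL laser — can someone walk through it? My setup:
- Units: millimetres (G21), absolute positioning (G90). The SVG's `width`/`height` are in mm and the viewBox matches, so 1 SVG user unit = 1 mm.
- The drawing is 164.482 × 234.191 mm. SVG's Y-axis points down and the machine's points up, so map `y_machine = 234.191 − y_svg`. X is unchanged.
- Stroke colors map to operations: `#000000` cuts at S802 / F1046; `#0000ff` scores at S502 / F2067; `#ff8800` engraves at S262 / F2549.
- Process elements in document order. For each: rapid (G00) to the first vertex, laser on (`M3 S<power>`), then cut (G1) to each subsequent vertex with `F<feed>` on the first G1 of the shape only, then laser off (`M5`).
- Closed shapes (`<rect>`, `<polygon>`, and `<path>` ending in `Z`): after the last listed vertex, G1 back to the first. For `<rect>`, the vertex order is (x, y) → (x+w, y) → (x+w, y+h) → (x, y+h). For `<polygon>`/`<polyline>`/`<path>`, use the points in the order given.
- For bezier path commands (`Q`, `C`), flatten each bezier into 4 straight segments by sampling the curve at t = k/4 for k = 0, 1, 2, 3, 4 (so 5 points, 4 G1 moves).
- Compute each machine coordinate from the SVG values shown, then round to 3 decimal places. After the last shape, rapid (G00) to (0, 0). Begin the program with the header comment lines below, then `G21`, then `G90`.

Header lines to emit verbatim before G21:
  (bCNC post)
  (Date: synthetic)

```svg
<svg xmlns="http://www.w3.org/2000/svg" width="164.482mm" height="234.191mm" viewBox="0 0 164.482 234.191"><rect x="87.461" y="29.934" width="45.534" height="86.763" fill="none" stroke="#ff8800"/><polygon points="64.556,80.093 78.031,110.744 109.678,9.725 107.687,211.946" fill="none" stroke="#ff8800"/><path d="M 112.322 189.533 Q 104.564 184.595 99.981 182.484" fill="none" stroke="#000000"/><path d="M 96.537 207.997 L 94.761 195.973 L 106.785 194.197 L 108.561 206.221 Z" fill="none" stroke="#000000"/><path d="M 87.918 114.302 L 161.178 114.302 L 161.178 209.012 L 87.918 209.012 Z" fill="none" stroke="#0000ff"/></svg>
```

Since the viewBox matches the mm dimensions, user units are millimetres directly. The only transform is the Y-flip y_m = 234.191 − y_svg.

Shape 1 is a rectangle drawn with `<rect>`. Its stroke #ff8800 means engrave at S262, F2549. After flipping Y the toolpath is (87.461,204.257) → (132.995,204.257) → (132.995,117.494) → (87.461,117.494) → (87.461,204.257), returning to the start.

Shape 2 is a closed polygon drawn with `<polygon>`. Its stroke #ff8800 means engrave at S262, F2549. After flipping Y the toolpath is (64.556,154.098) → (78.031,123.447) → (109.678,224.466) → (107.687,22.245) → (64.556,154.098), returning to the start.

Shape 3 is a quadratic bezier drawn with `<path>`. Its stroke #000000 means cut at S802, F1046. After flipping Y the toolpath is (112.322,44.658) → (108.641,46.950) → (105.358,48.889) → (102.471,50.475) → (99.981,51.707).

Shape 4 is a regular polygon drawn with `<path>`. Its stroke #000000 means cut at S802, F1046. After flipping Y the toolpath is (96.537,26.194) → (94.761,38.218) → (106.785,39.994) → (108.561,27.970) → (96.537,26.194), returning to the start.

Shape 5 is a rectangle drawn with `<path>`. Its stroke #0000ff means score at S502, F2067. After flipping Y the toolpath is (87.918,119.889) → (161.178,119.889) → (161.178,25.179) → (87.918,25.179) → (87.918,119.889), returning to the start.

(bCNC post)
(Date: synthetic)
G21
G90
G00 X87.461 Y204.257
M3 S262
G1 X132.995 Y204.257 F2549
G1 X132.995 Y117.494
G1 X87.461 Y117.494
G1 X87.461 Y204.257
M5
G00 X64.556 Y154.098
M3 S262
G1 X78.031 Y123.447 F2549
G1 X109.678 Y224.466
G1 X107.687 Y22.245
G1 X64.556 Y154.098
M5
G00 X112.322 Y44.658
M3 S802
G1 X108.641 Y46.950 F1046
G1 X105.358 Y48.889
G1 X102.471 Y50.475
G1 X99.981 Y51.707
M5
G00 X96.537 Y26.194
M3 S802
G1 X94.761 Y38.218 F1046
G1 X106.785 Y39.994
G1 X108.561 Y27.970
G1 X96.537 Y26.194
M5
G00 X87.918 Y119.889
M3 S502
G1 X161.178 Y119.889 F2067
G1 X161.178 Y25.179
G1 X87.918 Y25.179
G1 X87.918 Y119.889
M5
G00 X0.000 Y0.000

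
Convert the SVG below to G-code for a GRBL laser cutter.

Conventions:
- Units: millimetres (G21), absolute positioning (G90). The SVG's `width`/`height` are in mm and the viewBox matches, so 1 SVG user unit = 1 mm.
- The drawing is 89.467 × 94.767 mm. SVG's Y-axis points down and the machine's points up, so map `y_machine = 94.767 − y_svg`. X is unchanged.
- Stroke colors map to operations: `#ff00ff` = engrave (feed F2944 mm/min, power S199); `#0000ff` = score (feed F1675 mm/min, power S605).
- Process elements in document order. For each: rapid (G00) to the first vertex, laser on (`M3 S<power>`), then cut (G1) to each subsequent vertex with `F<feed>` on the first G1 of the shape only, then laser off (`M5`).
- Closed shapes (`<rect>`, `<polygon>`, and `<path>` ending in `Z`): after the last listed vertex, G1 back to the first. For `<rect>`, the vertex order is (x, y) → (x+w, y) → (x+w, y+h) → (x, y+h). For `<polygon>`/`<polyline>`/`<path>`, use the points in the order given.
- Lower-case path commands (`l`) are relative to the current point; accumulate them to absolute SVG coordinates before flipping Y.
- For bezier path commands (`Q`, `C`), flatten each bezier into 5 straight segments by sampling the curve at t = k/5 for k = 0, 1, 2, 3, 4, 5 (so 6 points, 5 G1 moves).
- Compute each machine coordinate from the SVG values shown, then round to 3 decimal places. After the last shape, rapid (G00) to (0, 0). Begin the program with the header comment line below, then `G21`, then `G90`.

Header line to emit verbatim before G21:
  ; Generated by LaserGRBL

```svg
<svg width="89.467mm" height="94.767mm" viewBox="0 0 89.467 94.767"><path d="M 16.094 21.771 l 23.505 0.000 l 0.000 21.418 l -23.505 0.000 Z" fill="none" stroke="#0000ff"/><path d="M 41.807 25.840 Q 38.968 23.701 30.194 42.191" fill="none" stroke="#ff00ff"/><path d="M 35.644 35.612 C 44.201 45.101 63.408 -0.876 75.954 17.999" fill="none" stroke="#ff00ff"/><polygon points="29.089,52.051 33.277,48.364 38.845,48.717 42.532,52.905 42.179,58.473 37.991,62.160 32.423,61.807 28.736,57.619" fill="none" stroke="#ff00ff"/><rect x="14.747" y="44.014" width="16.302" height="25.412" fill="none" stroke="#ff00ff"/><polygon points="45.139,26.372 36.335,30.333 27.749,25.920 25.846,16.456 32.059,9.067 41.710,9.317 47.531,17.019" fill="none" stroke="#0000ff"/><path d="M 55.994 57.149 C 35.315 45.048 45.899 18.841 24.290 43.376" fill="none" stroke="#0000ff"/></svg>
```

viewBox `0 0 89.467 94.767` with mm width/height → 1 unit = 1 mm. Flip: y_m = 94.767 − y_svg.

**Shape 1** — `<path>` rectangle, stroke `#0000ff` → score (S605, F1675). Machine vertices: (16.094,72.996) → (39.599,72.996) → (39.599,51.578) → (16.094,51.578) → (16.094,72.996). Closed: final G1 returns to the first vertex.

**Shape 2** — `<path>` quadratic bezier, stroke `#ff00ff` → engrave (S199, F2944). Control points (SVG): P0=(41.807,25.840), P1=(38.968,23.701), P2=(30.194,42.191); sampled at t=k/5. Machine vertices: (41.807,68.927) → (40.434,68.957) → (38.586,67.338) → (36.264,64.067) → (33.466,59.147) → (30.194,52.576). Open path.

**Shape 3** — `<path>` cubic bezier, stroke `#ff00ff` → engrave (S199, F2944). Control points (SVG): P0=(35.644,35.612), P1=(44.201,45.101), P2=(63.408,-0.876), P3=(75.954,17.999); sampled at t=k/5. Machine vertices: (35.644,59.155) → (41.918,59.155) → (49.916,66.692) → (58.809,75.989) → (67.766,81.273) → (75.954,76.768). Open path.

**Shape 4** — `<polygon>` regular polygon, stroke `#ff00ff` → engrave (S199, F2944). Machine vertices: (29.089,42.716) → (33.277,46.403) → (38.845,46.050) → (42.532,41.862) → (42.179,36.294) → (37.991,32.607) → (32.423,32.960) → (28.736,37.148) → (29.089,42.716). Closed: final G1 returns to the first vertex.

**Shape 5** — `<rect>` rectangle, stroke `#ff00ff` → engrave (S199, F2944). Machine vertices: (14.747,50.753) → (31.049,50.753) → (31.049,25.341) → (14.747,25.341) → (14.747,50.753). Closed: final G1 returns to the first vertex.

**Shape 6** — `<polygon>` regular polygon, stroke `#0000ff` → score (S605, F1675). Machine vertices: (45.139,68.395) → (36.335,64.434) → (27.749,68.847) → (25.846,78.311) → (32.059,85.700) → (41.710,85.450) → (47.531,77.748) → (45.139,68.395). Closed: final G1 returns to the first vertex.

**Shape 7** — `<path>` cubic bezier, stroke `#0000ff` → score (S605, F1675). Control points (SVG): P0=(55.994,57.149), P1=(35.315,45.048), P2=(45.899,18.841), P3=(24.290,43.376); sampled at t=k/5. Machine vertices: (55.994,37.618) → (46.831,46.053) → (42.124,54.760) → (38.829,60.627) → (33.900,60.542) → (24.290,51.391). Open path.

; Generated by LaserGRBL
G21
G90
G00 X16.094 Y72.996
M3 S605
G1 X39.599 Y72.996 F1675
G1 X39.599 Y51.578
G1 X16.094 Y51.578
G1 X16.094 Y72.996
M5
G00 X41.807 Y68.927
M3 S199
G1 X40.434 Y68.957 F2944
G1 X38.586 Y67.338
G1 X36.264 Y64.067
G1 X33.466 Y59.147
G1 X30.194 Y52.576
M5
G00 X35.644 Y59.155
M3 S199
G1 X41.918 Y59.155 F2944
G1 X49.916 Y66.692
G1 X58.809 Y75.989
G1 X67.766 Y81.273
G1 X75.954 Y76.768
M5
G00 X29.089 Y42.716
M3 S199
G1 X33.277 Y46.403 F2944
G1 X38.845 Y46.050
G1 X42.532 Y41.862
G1 X42.179 Y36.294
G1 X37.991 Y32.607
G1 X32.423 Y32.960
G1 X28.736 Y37.148
G1 X29.089 Y42.716
M5
G00 X14.747 Y50.753
M3 S199
G1 X31.049 Y50.753 F2944
G1 X31.049 Y25.341
G1 X14.747 Y25.341
G1 X14.747 Y50.753
M5
G00 X45.139 Y68.395
M3 S605
G1 X36.335 Y64.434 F1675
G1 X27.749 Y68.847
G1 X25.846 Y78.311
G1 X32.059 Y85.700
G1 X41.710 Y85.450
G1 X47.531 Y77.748
G1 X45.139 Y68.395
M5
G00 X55.994 Y37.618
M3 S605
G1 X46.831 Y46.053 F1675
G1 X42.124 Y54.760
G1 X38.829 Y60.627
G1 X33.900 Y60.542
G1 X24.290 Y51.391
M5
G00 X0.000 Y0.000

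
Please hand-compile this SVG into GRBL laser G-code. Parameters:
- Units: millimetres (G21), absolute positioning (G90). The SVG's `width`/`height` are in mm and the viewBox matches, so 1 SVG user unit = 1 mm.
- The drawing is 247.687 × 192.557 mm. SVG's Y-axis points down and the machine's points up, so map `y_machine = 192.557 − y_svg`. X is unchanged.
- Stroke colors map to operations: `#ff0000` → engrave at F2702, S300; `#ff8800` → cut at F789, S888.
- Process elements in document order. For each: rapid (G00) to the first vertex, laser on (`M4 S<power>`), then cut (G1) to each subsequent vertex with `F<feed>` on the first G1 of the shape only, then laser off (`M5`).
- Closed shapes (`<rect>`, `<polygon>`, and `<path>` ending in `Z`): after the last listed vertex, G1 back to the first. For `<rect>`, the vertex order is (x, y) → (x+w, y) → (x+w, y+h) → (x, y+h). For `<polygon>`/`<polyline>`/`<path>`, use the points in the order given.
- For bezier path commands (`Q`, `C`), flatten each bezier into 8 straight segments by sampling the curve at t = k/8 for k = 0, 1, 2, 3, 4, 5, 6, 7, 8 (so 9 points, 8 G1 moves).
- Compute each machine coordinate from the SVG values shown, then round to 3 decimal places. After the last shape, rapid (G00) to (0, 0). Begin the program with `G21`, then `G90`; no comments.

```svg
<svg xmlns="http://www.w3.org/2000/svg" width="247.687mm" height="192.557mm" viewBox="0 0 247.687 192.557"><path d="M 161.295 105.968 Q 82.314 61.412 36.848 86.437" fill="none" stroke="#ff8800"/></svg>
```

Since the viewBox matches the mm dimensions, user units are millimetres directly. The only transform is the Y-flip y_m = 192.557 − y_svg.

Shape 1 is a quadratic bezier drawn with `<path>`. Its stroke #ff8800 means cut at S888, F789. After flipping Y the toolpath is (161.295,86.589) → (142.073,96.641) → (123.899,104.518) → (106.772,110.221) → (90.693,113.750) → (75.661,115.104) → (61.676,114.284) → (48.738,111.289) → (36.848,106.120).

G21
G90
G00 X161.295 Y86.589
M4 S888
G1 X142.073 Y96.641 F789
G1 X123.899 Y104.518
G1 X106.772 Y110.221
G1 X90.693 Y113.750
G1 X75.661 Y115.104
G1 X61.676 Y114.284
G1 X48.738 Y111.289
G1 X36.848 Y106.120
M5
G00 X0.000 Y0.000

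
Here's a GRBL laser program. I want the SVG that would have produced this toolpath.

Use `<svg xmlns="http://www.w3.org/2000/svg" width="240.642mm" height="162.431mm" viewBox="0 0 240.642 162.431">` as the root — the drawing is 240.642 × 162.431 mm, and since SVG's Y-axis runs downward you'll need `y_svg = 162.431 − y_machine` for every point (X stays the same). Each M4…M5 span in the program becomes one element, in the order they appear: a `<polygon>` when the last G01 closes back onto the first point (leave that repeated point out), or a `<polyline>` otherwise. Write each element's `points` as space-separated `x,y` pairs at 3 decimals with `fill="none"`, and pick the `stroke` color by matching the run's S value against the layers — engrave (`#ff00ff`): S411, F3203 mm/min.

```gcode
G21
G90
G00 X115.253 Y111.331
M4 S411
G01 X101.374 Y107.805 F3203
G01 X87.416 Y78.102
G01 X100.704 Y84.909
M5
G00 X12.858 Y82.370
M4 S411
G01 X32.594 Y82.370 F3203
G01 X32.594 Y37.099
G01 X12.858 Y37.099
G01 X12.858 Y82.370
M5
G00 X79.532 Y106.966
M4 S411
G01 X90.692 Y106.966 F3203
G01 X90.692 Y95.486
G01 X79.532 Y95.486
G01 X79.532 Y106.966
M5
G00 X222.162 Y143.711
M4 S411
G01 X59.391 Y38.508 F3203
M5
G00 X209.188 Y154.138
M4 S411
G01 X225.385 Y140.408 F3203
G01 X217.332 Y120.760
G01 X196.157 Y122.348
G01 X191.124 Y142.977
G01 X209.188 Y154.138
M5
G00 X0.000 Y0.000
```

<svg xmlns="http://www.w3.org/2000/svg" width="240.642mm" height="162.431mm" viewBox="0 0 240.642 162.431">
  <polyline points="115.253,51.100 101.374,54.626 87.416,84.329 100.704,77.522" fill="none" stroke="#ff00ff"/>
  <polygon points="12.858,80.061 32.594,80.061 32.594,125.332 12.858,125.332" fill="none" stroke="#ff00ff"/>
  <polygon points="79.532,55.465 90.692,55.465 90.692,66.945 79.532,66.945" fill="none" stroke="#ff00ff"/>
  <polyline points="222.162,18.720 59.391,123.923" fill="none" stroke="#ff00ff"/>
  <polygon points="209.188,8.293 225.385,22.023 217.332,41.671 196.157,40.083 191.124,19.454" fill="none" stroke="#ff00ff"/>
</svg>

Machine Y-up, SVG Y-down with viewBox height 162.431, so y_svg = 162.431 − y_machine; X carries over. Every run uses S411, so all elements get stroke `#ff00ff` (engrave).

Run 1: The run is open, so emit a `<polyline>` with points (Y-flipped): 115.253,51.100 101.374,54.626 87.416,84.329 100.704,77.522.

Run 2: The run returns to its start, so emit a `<polygon>` with points (Y-flipped): 12.858,80.061 32.594,80.061 32.594,125.332 12.858,125.332.

Run 3: The run returns to its start, so emit a `<polygon>` with points (Y-flipped): 79.532,55.465 90.692,55.465 90.692,66.945 79.532,66.945.

Run 4: The run is open, so emit a `<polyline>` with points (Y-flipped): 222.162,18.720 59.391,123.923.

Run 5: The run returns to its start, so emit a `<polygon>` with points (Y-flipped): 209.188,8.293 225.385,22.023 217.332,41.671 196.157,40.083 191.124,19.454.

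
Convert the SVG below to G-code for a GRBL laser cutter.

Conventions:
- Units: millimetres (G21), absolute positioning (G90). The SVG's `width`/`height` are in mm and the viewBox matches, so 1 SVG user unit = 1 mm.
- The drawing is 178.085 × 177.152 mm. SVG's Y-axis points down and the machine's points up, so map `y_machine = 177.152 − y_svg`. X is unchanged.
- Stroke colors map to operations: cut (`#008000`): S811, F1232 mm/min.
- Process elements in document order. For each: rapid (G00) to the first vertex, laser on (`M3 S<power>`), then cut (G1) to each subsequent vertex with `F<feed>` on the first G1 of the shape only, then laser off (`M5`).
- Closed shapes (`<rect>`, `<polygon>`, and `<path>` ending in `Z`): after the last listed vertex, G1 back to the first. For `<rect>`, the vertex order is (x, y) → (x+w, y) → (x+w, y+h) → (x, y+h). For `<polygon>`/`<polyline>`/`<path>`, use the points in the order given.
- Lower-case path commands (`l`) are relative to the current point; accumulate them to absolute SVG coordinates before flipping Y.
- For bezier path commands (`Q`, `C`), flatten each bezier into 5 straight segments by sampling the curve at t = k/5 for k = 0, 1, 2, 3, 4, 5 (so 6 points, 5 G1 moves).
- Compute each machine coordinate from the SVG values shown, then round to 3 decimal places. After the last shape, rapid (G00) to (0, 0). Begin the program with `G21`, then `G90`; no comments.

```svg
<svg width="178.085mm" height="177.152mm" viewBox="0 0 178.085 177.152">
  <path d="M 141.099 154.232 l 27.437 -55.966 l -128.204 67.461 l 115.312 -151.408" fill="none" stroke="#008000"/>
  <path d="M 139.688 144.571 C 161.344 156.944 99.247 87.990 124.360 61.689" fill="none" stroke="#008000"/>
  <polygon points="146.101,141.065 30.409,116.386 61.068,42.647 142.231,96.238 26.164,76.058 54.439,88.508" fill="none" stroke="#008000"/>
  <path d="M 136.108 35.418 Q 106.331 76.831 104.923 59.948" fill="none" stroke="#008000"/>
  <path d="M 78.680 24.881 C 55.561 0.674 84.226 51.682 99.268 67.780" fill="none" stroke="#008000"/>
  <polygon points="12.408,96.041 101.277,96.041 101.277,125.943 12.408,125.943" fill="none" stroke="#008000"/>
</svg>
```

G21
G90
G00 X141.099 Y22.920
M3 S811
G1 X168.536 Y78.886 F1232
G1 X40.332 Y11.425
G1 X155.644 Y162.833
M5
G00 X139.688 Y32.581
M3 S811
G1 X143.999 Y33.925 F1232
G1 X136.415 Y48.836
G1 X125.144 Y71.363
G1 X118.390 Y95.556
G1 X124.360 Y115.463
M5
G00 X146.101 Y36.087
M3 S811
G1 X30.409 Y60.766 F1232
G1 X61.068 Y134.505
G1 X142.231 Y80.914
G1 X26.164 Y101.094
G1 X54.439 Y88.644
G1 X146.101 Y36.087
M5
G00 X136.108 Y141.734
M3 S811
G1 X125.332 Y127.501 F1232
G1 X116.825 Y117.931
G1 X110.588 Y113.025
G1 X106.621 Y112.783
G1 X104.923 Y117.204
M5
G00 X78.680 Y152.271
M3 S811
G1 X70.499 Y158.650 F1232
G1 X71.607 Y152.264
G1 X78.865 Y138.398
G1 X89.131 Y122.339
G1 X99.268 Y109.372
M5
G00 X12.408 Y81.111
M3 S811
G1 X101.277 Y81.111 F1232
G1 X101.277 Y51.209
G1 X12.408 Y51.209
G1 X12.408 Y81.111
M5
G00 X0.000 Y0.000

viewBox `0 0 178.085 177.152` with mm width/height → 1 unit = 1 mm. Flip: y_m = 177.152 − y_svg.

**Shape 1** — `<path>` open polyline, stroke `#008000` → cut (S811, F1232). Machine vertices: (141.099,22.920) → (168.536,78.886) → (40.332,11.425) → (155.644,162.833). Open path.

**Shape 2** — `<path>` cubic bezier, stroke `#008000` → cut (S811, F1232). Control points (SVG): P0=(139.688,144.571), P1=(161.344,156.944), P2=(99.247,87.990), P3=(124.360,61.689); sampled at t=k/5. Machine vertices: (139.688,32.581) → (143.999,33.925) → (136.415,48.836) → (125.144,71.363) → (118.390,95.556) → (124.360,115.463). Open path.

**Shape 3** — `<polygon>` closed polygon, stroke `#008000` → cut (S811, F1232). Machine vertices: (146.101,36.087) → (30.409,60.766) → (61.068,134.505) → (142.231,80.914) → (26.164,101.094) → (54.439,88.644) → (146.101,36.087). Closed: final G1 returns to the first vertex.

**Shape 4** — `<path>` quadratic bezier, stroke `#008000` → cut (S811, F1232). Control points (SVG): P0=(136.108,35.418), P1=(106.331,76.831), P2=(104.923,59.948); sampled at t=k/5. Machine vertices: (136.108,141.734) → (125.332,127.501) → (116.825,117.931) → (110.588,113.025) → (106.621,112.783) → (104.923,117.204). Open path.

**Shape 5** — `<path>` cubic bezier, stroke `#008000` → cut (S811, F1232). Control points (SVG): P0=(78.680,24.881), P1=(55.561,0.674), P2=(84.226,51.682), P3=(99.268,67.780); sampled at t=k/5. Machine vertices: (78.680,152.271) → (70.499,158.650) → (71.607,152.264) → (78.865,138.398) → (89.131,122.339) → (99.268,109.372). Open path.

**Shape 6** — `<polygon>` rectangle, stroke `#008000` → cut (S811, F1232). Machine vertices: (12.408,81.111) → (101.277,81.111) → (101.277,51.209) → (12.408,51.209) → (12.408,81.111). Closed: final G1 returns to the first vertex.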